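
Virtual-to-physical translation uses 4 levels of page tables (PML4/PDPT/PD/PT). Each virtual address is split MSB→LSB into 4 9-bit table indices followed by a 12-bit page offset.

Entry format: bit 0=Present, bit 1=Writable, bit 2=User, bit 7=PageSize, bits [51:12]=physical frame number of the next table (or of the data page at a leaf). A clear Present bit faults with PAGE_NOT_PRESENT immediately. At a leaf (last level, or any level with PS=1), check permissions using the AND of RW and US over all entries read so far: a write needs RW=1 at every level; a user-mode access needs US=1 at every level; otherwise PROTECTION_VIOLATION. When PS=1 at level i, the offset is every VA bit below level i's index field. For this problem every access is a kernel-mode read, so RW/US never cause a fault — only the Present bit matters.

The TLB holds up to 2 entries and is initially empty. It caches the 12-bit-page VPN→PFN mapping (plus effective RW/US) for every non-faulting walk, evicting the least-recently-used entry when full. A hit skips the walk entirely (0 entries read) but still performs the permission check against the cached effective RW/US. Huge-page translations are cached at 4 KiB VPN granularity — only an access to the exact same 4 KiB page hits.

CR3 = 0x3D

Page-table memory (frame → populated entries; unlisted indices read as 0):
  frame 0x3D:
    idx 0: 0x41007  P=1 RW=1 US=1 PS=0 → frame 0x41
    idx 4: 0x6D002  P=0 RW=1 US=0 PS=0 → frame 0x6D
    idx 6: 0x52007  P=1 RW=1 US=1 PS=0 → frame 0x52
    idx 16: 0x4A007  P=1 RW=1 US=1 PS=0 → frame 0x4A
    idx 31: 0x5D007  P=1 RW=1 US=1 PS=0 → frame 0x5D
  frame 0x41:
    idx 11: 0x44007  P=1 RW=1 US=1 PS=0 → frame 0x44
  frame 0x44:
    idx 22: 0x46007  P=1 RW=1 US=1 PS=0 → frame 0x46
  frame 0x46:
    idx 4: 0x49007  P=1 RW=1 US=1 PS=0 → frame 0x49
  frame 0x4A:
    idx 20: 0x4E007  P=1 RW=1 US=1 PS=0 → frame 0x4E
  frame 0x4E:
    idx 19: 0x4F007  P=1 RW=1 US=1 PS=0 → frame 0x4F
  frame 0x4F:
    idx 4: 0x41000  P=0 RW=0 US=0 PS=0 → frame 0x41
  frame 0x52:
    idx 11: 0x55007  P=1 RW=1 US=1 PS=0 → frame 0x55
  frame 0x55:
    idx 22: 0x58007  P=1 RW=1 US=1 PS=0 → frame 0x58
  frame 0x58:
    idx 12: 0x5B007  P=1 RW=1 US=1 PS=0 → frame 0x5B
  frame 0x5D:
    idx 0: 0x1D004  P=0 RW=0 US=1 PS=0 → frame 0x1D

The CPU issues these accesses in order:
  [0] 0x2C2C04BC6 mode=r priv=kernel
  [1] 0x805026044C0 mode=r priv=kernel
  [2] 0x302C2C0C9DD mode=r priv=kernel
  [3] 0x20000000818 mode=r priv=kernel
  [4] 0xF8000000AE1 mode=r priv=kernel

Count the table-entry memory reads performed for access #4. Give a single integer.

Walk each access:
#0 VA=0x2C2C04BC6 (r,kernel):
  L0 @0x3D[0] → 0x41007  P=1,RW=1,US=1,PS=0
  L1 @0x41[11] → 0x44007  P=1,RW=1,US=1,PS=0
  L2 @0x44[22] → 0x46007  P=1,RW=1,US=1,PS=0
  L3 @0x46[4] → 0x49007  P=1,RW=1,US=1,PS=0
  ✓ 0x49BC6  — 4 lookups
#1 VA=0x805026044C0 (r,kernel):
  L0 @0x3D[16] → 0x4A007  P=1,RW=1,US=1,PS=0
  L1 @0x4A[20] → 0x4E007  P=1,RW=1,US=1,PS=0
  L2 @0x4E[19] → 0x4F007  P=1,RW=1,US=1,PS=0
  L3 @0x4F[4] → 0x41000  P=0,RW=0,US=0,PS=0
  ⇒ fault: PAGE_NOT_PRESENT  — 4 lookups
#2 VA=0x302C2C0C9DD (r,kernel):
  L0 @0x3D[6] → 0x52007  P=1,RW=1,US=1,PS=0
  L1 @0x52[11] → 0x55007  P=1,RW=1,US=1,PS=0
  L2 @0x55[22] → 0x58007  P=1,RW=1,US=1,PS=0
  L3 @0x58[12] → 0x5B007  P=1,RW=1,US=1,PS=0
  ✓ 0x5B9DD  — 4 lookups
#3 VA=0x20000000818 (r,kernel):
  L0 @0x3D[4] → 0x6D002  P=0,RW=1,US=0,PS=0
  ⇒ fault: PAGE_NOT_PRESENT  — 1 lookups
#4 VA=0xF8000000AE1 (r,kernel):
  L0 @0x3D[31] → 0x5D007  P=1,RW=1,US=1,PS=0
  L1 @0x5D[0] → 0x1D004  P=0,RW=0,US=1,PS=0
  ⇒ fault: PAGE_NOT_PRESENT  — 2 lookups

Entries read for #4: 2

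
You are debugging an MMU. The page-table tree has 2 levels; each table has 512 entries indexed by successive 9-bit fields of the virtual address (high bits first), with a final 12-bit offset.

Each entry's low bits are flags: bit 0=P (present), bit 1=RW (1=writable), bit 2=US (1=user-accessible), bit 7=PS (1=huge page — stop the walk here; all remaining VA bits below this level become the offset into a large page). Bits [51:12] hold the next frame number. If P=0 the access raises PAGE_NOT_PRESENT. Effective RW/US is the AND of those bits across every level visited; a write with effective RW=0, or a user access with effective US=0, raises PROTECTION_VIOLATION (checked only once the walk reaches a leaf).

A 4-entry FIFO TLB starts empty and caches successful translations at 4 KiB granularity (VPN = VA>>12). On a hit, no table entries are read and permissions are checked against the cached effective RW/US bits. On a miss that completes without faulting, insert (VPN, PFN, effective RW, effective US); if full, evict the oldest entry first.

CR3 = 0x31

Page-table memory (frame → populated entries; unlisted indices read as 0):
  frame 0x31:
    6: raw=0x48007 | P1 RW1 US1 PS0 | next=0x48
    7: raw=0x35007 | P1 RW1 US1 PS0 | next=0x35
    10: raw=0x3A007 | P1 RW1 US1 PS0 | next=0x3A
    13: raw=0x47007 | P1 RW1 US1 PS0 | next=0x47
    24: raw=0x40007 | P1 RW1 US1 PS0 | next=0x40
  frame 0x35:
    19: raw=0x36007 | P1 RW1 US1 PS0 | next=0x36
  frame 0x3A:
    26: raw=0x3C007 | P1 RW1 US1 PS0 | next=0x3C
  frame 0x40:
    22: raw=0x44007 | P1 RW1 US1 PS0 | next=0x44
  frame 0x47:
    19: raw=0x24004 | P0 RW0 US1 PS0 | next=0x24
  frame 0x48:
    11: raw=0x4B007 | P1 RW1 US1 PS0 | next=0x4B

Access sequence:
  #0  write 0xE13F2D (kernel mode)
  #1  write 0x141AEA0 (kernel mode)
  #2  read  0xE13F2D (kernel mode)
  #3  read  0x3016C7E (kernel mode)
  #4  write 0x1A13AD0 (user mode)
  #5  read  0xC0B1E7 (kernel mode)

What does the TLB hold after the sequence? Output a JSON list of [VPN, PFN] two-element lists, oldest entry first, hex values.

Trace:
#0 VA=0xE13F2D (w,kernel):
  [0] read 0x31 idx=7: raw=0x35007 flags P=1 W=1 U=1 S=0
  [1] read 0x35 idx=19: raw=0x36007 flags P=1 W=1 U=1 S=0
  ⇒ phys 0x36F2D  [2 reads]
#1 VA=0x141AEA0 (w,kernel):
  [0] read 0x31 idx=10: raw=0x3A007 flags P=1 W=1 U=1 S=0
  [1] read 0x3A idx=26: raw=0x3C007 flags P=1 W=1 U=1 S=0
  ⇒ phys 0x3CEA0  [2 reads]
#2 VA=0xE13F2D (r,kernel):
  TLB hit vpn=0xE13 → PA=0x36F2D
#3 VA=0x3016C7E (r,kernel):
  [0] read 0x31 idx=24: raw=0x40007 flags P=1 W=1 U=1 S=0
  [1] read 0x40 idx=22: raw=0x44007 flags P=1 W=1 U=1 S=0
  ⇒ phys 0x44C7E  [2 reads]
#4 VA=0x1A13AD0 (w,user):
  [0] read 0x31 idx=13: raw=0x47007 flags P=1 W=1 U=1 S=0
  [1] read 0x47 idx=19: raw=0x24004 flags P=0 W=0 U=1 S=0
  → PAGE_NOT_PRESENT  (2 entries read)
#5 VA=0xC0B1E7 (r,kernel):
  [0] read 0x31 idx=6: raw=0x48007 flags P=1 W=1 U=1 S=0
  [1] read 0x48 idx=11: raw=0x4B007 flags P=1 W=1 U=1 S=0
  ⇒ phys 0x4B1E7  [2 reads]

TLB: [["0xE13", "0x36"], ["0x141A", "0x3C"], ["0x3016", "0x44"], ["0xC0B", "0x4B"]]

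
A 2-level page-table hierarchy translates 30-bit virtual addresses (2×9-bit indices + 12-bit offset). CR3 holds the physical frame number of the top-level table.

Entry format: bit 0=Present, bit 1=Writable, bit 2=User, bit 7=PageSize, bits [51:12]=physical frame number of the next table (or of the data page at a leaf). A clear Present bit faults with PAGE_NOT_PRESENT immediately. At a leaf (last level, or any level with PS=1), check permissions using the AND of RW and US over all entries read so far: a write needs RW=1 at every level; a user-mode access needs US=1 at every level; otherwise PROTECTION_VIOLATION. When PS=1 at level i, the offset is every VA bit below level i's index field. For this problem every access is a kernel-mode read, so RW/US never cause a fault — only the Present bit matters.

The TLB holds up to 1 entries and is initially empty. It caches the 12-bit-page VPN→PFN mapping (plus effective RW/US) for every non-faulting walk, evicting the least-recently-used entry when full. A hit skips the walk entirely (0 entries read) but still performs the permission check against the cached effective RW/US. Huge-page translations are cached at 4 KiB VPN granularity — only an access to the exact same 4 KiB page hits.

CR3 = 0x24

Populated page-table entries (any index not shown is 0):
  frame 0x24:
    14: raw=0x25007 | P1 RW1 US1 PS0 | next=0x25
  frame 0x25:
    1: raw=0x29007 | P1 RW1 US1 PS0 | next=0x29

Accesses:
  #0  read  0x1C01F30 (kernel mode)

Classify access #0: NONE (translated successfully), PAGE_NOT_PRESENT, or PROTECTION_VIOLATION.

Per-access translation:
#0 VA=0x1C01F30 (r,kernel):
  [0] read 0x24 idx=14: raw=0x25007 flags P=1 W=1 U=1 S=0
  [1] read 0x25 idx=1: raw=0x29007 flags P=1 W=1 U=1 S=0
  ✓ 0x29F30  — 2 lookups

Access #0 fault: NONE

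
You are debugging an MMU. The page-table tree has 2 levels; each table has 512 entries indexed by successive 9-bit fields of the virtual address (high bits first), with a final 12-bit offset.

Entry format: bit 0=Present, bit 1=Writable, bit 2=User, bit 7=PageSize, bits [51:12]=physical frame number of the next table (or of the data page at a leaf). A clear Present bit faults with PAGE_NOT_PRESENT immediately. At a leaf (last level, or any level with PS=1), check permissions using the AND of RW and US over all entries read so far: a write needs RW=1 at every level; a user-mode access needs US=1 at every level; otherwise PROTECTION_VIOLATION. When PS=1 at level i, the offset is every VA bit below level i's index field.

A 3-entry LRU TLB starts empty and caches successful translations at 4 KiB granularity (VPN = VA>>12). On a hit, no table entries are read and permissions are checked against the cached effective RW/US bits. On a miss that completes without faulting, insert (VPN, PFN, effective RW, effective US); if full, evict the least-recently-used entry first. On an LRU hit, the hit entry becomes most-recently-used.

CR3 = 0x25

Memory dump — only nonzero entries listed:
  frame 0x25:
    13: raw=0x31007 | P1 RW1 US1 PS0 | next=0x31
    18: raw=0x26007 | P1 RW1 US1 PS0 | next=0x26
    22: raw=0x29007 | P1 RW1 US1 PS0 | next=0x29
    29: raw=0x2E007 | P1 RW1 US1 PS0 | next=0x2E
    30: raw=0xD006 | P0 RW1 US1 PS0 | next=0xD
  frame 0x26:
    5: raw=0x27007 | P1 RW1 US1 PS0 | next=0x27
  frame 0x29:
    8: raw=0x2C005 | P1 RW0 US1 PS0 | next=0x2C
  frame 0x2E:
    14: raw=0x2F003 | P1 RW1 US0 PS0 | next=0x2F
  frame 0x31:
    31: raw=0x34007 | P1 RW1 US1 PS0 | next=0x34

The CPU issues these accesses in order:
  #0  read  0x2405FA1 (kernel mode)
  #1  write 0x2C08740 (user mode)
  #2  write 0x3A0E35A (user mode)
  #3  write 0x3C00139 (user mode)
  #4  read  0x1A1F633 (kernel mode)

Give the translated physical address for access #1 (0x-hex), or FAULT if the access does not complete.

Walk each access:
#0 VA=0x2405FA1 (r,kernel):
  lvl0: tbl 0x25, slot 18 ⇒ 0x26007 (P1/RW1/US1/PS0)
  lvl1: tbl 0x26, slot 5 ⇒ 0x27007 (P1/RW1/US1/PS0)
  ✓ 0x27FA1  — 2 lookups
#1 VA=0x2C08740 (w,user):
  lvl0: tbl 0x25, slot 22 ⇒ 0x29007 (P1/RW1/US1/PS0)
  lvl1: tbl 0x29, slot 8 ⇒ 0x2C005 (P1/RW0/US1/PS0)
  ⇒ fault: PROTECTION_VIOLATION  — 2 lookups
#2 VA=0x3A0E35A (w,user):
  lvl0: tbl 0x25, slot 29 ⇒ 0x2E007 (P1/RW1/US1/PS0)
  lvl1: tbl 0x2E, slot 14 ⇒ 0x2F003 (P1/RW1/US0/PS0)
  ⇒ fault: PROTECTION_VIOLATION  — 2 lookups
#3 VA=0x3C00139 (w,user):
  lvl0: tbl 0x25, slot 30 ⇒ 0xD006 (P0/RW1/US1/PS0)
  ⇒ fault: PAGE_NOT_PRESENT  — 1 lookups
#4 VA=0x1A1F633 (r,kernel):
  lvl0: tbl 0x25, slot 13 ⇒ 0x31007 (P1/RW1/US1/PS0)
  lvl1: tbl 0x31, slot 31 ⇒ 0x34007 (P1/RW1/US1/PS0)
  ✓ 0x34633  — 2 lookups

Access #1 PA: FAULT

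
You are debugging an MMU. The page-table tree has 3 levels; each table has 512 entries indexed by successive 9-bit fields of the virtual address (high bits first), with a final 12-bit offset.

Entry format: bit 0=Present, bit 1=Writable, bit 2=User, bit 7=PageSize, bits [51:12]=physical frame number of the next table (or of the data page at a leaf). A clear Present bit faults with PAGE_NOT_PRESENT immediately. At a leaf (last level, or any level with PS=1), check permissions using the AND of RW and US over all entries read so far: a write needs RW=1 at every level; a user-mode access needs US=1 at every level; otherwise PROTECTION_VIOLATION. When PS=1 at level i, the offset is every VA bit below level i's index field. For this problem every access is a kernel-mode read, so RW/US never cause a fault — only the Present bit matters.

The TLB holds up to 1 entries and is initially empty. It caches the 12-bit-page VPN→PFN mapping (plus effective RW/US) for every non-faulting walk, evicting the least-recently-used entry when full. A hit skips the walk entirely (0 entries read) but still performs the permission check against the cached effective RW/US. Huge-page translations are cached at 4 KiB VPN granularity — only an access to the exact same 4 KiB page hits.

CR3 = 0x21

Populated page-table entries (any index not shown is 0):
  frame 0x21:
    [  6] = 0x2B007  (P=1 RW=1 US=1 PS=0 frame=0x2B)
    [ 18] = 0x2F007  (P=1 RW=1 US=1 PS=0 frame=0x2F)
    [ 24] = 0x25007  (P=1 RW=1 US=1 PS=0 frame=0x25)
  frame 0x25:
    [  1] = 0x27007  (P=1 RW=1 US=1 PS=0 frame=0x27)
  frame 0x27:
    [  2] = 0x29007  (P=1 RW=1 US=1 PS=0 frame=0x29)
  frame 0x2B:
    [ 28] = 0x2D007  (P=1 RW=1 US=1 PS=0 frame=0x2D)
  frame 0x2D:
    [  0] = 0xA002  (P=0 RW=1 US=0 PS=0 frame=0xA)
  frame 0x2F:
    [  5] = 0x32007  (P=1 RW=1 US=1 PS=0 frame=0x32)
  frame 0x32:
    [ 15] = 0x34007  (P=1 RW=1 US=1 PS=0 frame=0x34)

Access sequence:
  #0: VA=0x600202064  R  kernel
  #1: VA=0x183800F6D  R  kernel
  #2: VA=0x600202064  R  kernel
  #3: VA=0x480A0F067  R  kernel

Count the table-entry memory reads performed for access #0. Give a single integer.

Per-access translation:
#0 VA=0x600202064 (r,kernel):
  L0 @0x21[24] → 0x25007  P=1,RW=1,US=1,PS=0
  L1 @0x25[1] → 0x27007  P=1,RW=1,US=1,PS=0
  L2 @0x27[2] → 0x29007  P=1,RW=1,US=1,PS=0
  → PA=0x29064  (3 entries read)
#1 VA=0x183800F6D (r,kernel):
  L0 @0x21[6] → 0x2B007  P=1,RW=1,US=1,PS=0
  L1 @0x2B[28] → 0x2D007  P=1,RW=1,US=1,PS=0
  L2 @0x2D[0] → 0xA002  P=0,RW=1,US=0,PS=0
  ⇒ fault: PAGE_NOT_PRESENT  — 3 lookups
#2 VA=0x600202064 (r,kernel):
  TLB hit vpn=0x600202 → PA=0x29064
#3 VA=0x480A0F067 (r,kernel):
  L0 @0x21[18] → 0x2F007  P=1,RW=1,US=1,PS=0
  L1 @0x2F[5] → 0x32007  P=1,RW=1,US=1,PS=0
  L2 @0x32[15] → 0x34007  P=1,RW=1,US=1,PS=0
  → PA=0x34067  (3 entries read)

Entries read for #0: 3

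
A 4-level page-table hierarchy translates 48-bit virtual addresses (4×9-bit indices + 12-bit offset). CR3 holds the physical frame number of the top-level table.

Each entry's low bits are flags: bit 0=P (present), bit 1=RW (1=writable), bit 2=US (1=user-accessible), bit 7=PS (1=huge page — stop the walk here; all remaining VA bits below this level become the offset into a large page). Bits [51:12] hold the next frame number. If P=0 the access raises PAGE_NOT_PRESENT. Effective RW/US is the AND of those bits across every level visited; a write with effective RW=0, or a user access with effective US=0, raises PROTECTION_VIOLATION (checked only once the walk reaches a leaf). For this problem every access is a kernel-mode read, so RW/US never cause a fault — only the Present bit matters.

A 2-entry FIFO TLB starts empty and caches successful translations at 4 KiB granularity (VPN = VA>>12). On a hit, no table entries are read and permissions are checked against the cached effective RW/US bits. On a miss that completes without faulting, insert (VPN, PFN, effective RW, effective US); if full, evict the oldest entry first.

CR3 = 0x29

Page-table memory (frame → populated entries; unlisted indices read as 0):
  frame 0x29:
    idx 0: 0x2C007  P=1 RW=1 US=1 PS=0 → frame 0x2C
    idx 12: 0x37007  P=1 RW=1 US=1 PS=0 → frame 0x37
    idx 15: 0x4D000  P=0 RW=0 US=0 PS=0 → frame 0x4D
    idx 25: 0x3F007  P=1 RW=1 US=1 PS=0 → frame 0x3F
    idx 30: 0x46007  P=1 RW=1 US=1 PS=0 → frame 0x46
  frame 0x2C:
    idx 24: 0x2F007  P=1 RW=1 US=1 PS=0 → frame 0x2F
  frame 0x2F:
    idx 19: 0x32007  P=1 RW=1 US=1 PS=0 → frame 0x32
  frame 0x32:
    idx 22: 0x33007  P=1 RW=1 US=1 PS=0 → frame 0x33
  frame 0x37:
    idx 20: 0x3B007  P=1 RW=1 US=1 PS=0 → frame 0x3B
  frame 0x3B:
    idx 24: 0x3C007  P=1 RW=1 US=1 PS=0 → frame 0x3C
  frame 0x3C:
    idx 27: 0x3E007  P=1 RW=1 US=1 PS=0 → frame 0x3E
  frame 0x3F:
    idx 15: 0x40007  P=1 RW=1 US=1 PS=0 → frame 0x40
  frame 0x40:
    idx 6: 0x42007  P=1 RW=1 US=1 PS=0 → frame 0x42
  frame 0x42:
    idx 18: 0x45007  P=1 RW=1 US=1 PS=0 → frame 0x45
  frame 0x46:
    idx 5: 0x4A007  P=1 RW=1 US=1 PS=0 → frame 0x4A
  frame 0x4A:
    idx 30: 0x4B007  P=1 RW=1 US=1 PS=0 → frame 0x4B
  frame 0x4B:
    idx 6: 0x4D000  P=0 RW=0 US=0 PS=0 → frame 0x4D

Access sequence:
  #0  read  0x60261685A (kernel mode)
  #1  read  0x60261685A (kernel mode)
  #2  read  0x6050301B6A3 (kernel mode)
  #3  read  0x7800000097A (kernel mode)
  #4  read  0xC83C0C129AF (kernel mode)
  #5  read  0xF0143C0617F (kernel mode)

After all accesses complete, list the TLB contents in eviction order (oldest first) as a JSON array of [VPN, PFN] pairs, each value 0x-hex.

Walk each access:
#0 VA=0x60261685A (r,kernel):
  [0] read 0x29 idx=0: raw=0x2C007 flags P=1 W=1 U=1 S=0
  [1] read 0x2C idx=24: raw=0x2F007 flags P=1 W=1 U=1 S=0
  [2] read 0x2F idx=19: raw=0x32007 flags P=1 W=1 U=1 S=0
  [3] read 0x32 idx=22: raw=0x33007 flags P=1 W=1 U=1 S=0
  → PA=0x3385A  (4 entries read)
#1 VA=0x60261685A (r,kernel):
  TLB hit vpn=0x602616 → PA=0x3385A
#2 VA=0x6050301B6A3 (r,kernel):
  [0] read 0x29 idx=12: raw=0x37007 flags P=1 W=1 U=1 S=0
  [1] read 0x37 idx=20: raw=0x3B007 flags P=1 W=1 U=1 S=0
  [2] read 0x3B idx=24: raw=0x3C007 flags P=1 W=1 U=1 S=0
  [3] read 0x3C idx=27: raw=0x3E007 flags P=1 W=1 U=1 S=0
  → PA=0x3E6A3  (4 entries read)
#3 VA=0x7800000097A (r,kernel):
  [0] read 0x29 idx=15: raw=0x4D000 flags P=0 W=0 U=0 S=0
  ✗ PAGE_NOT_PRESENT  [1 reads]
#4 VA=0xC83C0C129AF (r,kernel):
  [0] read 0x29 idx=25: raw=0x3F007 flags P=1 W=1 U=1 S=0
  [1] read 0x3F idx=15: raw=0x40007 flags P=1 W=1 U=1 S=0
  [2] read 0x40 idx=6: raw=0x42007 flags P=1 W=1 U=1 S=0
  [3] read 0x42 idx=18: raw=0x45007 flags P=1 W=1 U=1 S=0
  → PA=0x459AF  (4 entries read)
#5 VA=0xF0143C0617F (r,kernel):
  [0] read 0x29 idx=30: raw=0x46007 flags P=1 W=1 U=1 S=0
  [1] read 0x46 idx=5: raw=0x4A007 flags P=1 W=1 U=1 S=0
  [2] read 0x4A idx=30: raw=0x4B007 flags P=1 W=1 U=1 S=0
  [3] read 0x4B idx=6: raw=0x4D000 flags P=0 W=0 U=0 S=0
  ✗ PAGE_NOT_PRESENT  [4 reads]

TLB: [["0x6050301B", "0x3E"], ["0xC83C0C12", "0x45"]]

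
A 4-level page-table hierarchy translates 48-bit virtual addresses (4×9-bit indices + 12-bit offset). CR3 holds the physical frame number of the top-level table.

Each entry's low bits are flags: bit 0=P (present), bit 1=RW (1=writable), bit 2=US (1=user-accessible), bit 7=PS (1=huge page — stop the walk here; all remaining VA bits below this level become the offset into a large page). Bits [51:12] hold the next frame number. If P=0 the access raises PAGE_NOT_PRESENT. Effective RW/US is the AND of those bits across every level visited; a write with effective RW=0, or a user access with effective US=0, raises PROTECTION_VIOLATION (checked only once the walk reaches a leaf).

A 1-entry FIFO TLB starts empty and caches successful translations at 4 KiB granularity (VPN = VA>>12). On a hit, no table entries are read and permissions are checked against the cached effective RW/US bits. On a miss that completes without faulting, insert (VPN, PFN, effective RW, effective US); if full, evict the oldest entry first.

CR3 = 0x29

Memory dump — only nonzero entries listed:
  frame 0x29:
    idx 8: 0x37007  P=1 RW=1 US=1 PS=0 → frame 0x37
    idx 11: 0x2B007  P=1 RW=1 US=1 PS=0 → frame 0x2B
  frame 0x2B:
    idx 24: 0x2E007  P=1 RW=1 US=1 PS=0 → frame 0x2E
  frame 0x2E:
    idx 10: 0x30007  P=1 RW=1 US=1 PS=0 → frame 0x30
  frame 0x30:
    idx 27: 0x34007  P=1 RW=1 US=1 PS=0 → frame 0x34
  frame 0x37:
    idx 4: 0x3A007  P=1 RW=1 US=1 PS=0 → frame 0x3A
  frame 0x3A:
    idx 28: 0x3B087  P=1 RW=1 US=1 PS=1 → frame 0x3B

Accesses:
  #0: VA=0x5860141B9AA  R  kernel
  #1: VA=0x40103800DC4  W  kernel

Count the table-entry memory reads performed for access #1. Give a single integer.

Walk each access:
#0 VA=0x5860141B9AA (r,kernel):
  lvl0: tbl 0x29, slot 11 ⇒ 0x2B007 (P1/RW1/US1/PS0)
  lvl1: tbl 0x2B, slot 24 ⇒ 0x2E007 (P1/RW1/US1/PS0)
  lvl2: tbl 0x2E, slot 10 ⇒ 0x30007 (P1/RW1/US1/PS0)
  lvl3: tbl 0x30, slot 27 ⇒ 0x34007 (P1/RW1/US1/PS0)
  → PA=0x349AA  (4 entries read)
#1 VA=0x40103800DC4 (w,kernel):
  lvl0: tbl 0x29, slot 8 ⇒ 0x37007 (P1/RW1/US1/PS0)
  lvl1: tbl 0x37, slot 4 ⇒ 0x3A007 (P1/RW1/US1/PS0)
  lvl2: tbl 0x3A, slot 28 ⇒ 0x3B087 (P1/RW1/US1/PS1)
  → PA=0x3BDC4 (huge @L2)  (3 entries read)

Entries read for #1: 3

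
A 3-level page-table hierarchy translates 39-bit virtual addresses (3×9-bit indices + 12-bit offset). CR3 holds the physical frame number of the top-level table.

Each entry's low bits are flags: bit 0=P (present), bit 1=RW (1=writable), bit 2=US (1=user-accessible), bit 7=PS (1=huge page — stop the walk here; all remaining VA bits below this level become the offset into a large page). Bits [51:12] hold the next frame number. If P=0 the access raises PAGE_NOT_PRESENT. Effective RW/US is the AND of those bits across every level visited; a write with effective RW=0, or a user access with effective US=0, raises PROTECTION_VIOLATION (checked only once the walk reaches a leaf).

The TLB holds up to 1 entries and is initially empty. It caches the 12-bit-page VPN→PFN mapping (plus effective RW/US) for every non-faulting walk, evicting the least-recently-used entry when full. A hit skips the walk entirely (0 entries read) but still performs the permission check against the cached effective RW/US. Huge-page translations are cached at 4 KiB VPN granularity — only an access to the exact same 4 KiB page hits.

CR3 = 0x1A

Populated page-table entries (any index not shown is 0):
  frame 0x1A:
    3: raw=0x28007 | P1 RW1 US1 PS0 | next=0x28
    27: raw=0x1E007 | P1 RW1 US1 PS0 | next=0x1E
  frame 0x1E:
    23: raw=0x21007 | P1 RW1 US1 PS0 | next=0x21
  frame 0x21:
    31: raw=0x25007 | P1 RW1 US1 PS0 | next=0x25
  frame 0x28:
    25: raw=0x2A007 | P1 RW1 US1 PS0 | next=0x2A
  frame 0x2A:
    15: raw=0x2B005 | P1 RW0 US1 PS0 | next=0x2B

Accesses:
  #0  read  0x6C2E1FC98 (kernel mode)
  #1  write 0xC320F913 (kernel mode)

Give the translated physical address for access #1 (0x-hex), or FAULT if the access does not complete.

Per-access translation:
#0 VA=0x6C2E1FC98 (r,kernel):
  L0: frame=0x1A idx=27 entry=0x1E007 [P=1 RW=1 US=1 PS=0]
  L1: frame=0x1E idx=23 entry=0x21007 [P=1 RW=1 US=1 PS=0]
  L2: frame=0x21 idx=31 entry=0x25007 [P=1 RW=1 US=1 PS=0]
  → PA=0x25C98  (3 entries read)
#1 VA=0xC320F913 (w,kernel):
  L0: frame=0x1A idx=3 entry=0x28007 [P=1 RW=1 US=1 PS=0]
  L1: frame=0x28 idx=25 entry=0x2A007 [P=1 RW=1 US=1 PS=0]
  L2: frame=0x2A idx=15 entry=0x2B005 [P=1 RW=0 US=1 PS=0]
  ✗ PROTECTION_VIOLATION  [3 reads]

Access #1 PA: FAULT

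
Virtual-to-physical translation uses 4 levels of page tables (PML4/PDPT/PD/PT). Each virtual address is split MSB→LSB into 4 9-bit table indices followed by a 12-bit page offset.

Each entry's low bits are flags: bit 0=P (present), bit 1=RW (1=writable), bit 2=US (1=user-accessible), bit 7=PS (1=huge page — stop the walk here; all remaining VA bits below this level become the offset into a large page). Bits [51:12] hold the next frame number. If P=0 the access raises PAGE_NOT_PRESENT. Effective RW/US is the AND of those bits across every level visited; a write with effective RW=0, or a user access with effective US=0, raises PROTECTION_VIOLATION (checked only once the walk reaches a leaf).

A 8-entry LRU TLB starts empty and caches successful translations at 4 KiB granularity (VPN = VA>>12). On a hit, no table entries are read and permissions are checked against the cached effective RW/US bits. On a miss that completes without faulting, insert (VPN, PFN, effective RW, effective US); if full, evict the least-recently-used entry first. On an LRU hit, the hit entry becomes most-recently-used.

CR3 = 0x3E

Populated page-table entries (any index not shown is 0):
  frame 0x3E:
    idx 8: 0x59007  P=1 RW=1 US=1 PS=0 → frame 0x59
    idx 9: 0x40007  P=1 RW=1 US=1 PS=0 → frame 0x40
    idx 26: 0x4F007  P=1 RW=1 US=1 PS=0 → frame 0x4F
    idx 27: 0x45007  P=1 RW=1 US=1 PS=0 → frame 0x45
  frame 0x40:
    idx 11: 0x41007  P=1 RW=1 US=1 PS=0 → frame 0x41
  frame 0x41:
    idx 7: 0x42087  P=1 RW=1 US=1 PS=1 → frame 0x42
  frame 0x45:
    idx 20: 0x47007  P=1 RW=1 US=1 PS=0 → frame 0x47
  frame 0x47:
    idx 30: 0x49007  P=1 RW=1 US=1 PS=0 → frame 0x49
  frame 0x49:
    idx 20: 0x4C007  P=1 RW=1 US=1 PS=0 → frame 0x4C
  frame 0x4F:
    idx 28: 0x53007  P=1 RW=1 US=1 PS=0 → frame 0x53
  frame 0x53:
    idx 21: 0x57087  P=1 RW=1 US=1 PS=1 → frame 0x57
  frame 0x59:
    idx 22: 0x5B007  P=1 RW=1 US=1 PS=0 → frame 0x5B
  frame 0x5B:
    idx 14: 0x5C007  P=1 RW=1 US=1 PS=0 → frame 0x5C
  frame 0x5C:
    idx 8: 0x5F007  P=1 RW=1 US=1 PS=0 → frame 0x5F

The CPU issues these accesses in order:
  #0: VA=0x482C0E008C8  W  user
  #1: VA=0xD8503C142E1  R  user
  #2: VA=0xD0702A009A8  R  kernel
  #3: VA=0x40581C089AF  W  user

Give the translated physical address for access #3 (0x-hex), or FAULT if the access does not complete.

Trace:
#0 VA=0x482C0E008C8 (w,user):
  L0 @0x3E[9] → 0x40007  P=1,RW=1,US=1,PS=0
  L1 @0x40[11] → 0x41007  P=1,RW=1,US=1,PS=0
  L2 @0x41[7] → 0x42087  P=1,RW=1,US=1,PS=1
  → PA=0x428C8 (huge @L2)  (3 entries read)
#1 VA=0xD8503C142E1 (r,user):
  L0 @0x3E[27] → 0x45007  P=1,RW=1,US=1,PS=0
  L1 @0x45[20] → 0x47007  P=1,RW=1,US=1,PS=0
  L2 @0x47[30] → 0x49007  P=1,RW=1,US=1,PS=0
  L3 @0x49[20] → 0x4C007  P=1,RW=1,US=1,PS=0
  → PA=0x4C2E1  (4 entries read)
#2 VA=0xD0702A009A8 (r,kernel):
  L0 @0x3E[26] → 0x4F007  P=1,RW=1,US=1,PS=0
  L1 @0x4F[28] → 0x53007  P=1,RW=1,US=1,PS=0
  L2 @0x53[21] → 0x57087  P=1,RW=1,US=1,PS=1
  → PA=0x579A8 (huge @L2)  (3 entries read)
#3 VA=0x40581C089AF (w,user):
  L0 @0x3E[8] → 0x59007  P=1,RW=1,US=1,PS=0
  L1 @0x59[22] → 0x5B007  P=1,RW=1,US=1,PS=0
  L2 @0x5B[14] → 0x5C007  P=1,RW=1,US=1,PS=0
  L3 @0x5C[8] → 0x5F007  P=1,RW=1,US=1,PS=0
  → PA=0x5F9AF  (4 entries read)

Access #3 PA: 0x5F9AF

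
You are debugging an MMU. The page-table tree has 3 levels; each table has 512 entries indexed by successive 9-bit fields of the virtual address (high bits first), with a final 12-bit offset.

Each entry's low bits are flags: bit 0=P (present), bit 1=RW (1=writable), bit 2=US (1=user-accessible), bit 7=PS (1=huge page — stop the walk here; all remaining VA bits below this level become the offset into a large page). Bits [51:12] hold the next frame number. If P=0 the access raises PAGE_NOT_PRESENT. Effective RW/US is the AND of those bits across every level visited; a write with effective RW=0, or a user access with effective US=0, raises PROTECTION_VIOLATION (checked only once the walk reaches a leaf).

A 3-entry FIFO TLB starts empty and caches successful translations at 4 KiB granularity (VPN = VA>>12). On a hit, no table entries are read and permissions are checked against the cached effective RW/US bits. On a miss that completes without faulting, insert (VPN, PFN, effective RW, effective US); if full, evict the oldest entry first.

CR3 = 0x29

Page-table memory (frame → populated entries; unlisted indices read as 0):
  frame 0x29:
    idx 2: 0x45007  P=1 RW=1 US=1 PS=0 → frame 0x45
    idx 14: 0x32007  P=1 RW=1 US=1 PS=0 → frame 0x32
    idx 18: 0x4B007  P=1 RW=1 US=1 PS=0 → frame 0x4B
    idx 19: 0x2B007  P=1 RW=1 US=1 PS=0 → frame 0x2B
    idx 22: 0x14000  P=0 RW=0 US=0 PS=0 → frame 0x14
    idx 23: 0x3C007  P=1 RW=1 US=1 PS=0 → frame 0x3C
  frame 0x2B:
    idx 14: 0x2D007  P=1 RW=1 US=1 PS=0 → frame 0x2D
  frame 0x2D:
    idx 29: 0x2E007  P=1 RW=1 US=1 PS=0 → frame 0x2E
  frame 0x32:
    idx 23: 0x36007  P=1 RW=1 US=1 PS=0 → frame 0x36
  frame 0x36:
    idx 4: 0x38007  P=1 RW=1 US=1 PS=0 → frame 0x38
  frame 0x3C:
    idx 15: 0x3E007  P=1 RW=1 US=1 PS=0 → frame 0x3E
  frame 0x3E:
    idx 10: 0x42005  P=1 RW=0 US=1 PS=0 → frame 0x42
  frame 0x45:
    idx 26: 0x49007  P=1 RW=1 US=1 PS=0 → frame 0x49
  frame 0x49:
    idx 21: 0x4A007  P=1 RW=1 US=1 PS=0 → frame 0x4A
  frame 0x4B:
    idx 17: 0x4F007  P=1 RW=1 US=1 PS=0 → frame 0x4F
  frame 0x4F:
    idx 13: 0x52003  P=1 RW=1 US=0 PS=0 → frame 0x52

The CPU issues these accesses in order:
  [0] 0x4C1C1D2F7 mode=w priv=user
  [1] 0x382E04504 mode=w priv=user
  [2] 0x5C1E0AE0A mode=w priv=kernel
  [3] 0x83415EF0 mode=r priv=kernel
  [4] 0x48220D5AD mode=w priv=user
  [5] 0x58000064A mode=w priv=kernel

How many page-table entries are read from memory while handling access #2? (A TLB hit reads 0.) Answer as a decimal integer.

Per-access translation:
#0 VA=0x4C1C1D2F7 (w,user):
  L0 @0x29[19] → 0x2B007  P=1,RW=1,US=1,PS=0
  L1 @0x2B[14] → 0x2D007  P=1,RW=1,US=1,PS=0
  L2 @0x2D[29] → 0x2E007  P=1,RW=1,US=1,PS=0
  → PA=0x2E2F7  (3 entries read)
#1 VA=0x382E04504 (w,user):
  L0 @0x29[14] → 0x32007  P=1,RW=1,US=1,PS=0
  L1 @0x32[23] → 0x36007  P=1,RW=1,US=1,PS=0
  L2 @0x36[4] → 0x38007  P=1,RW=1,US=1,PS=0
  → PA=0x38504  (3 entries read)
#2 VA=0x5C1E0AE0A (w,kernel):
  L0 @0x29[23] → 0x3C007  P=1,RW=1,US=1,PS=0
  L1 @0x3C[15] → 0x3E007  P=1,RW=1,US=1,PS=0
  L2 @0x3E[10] → 0x42005  P=1,RW=0,US=1,PS=0
  → PROTECTION_VIOLATION  (3 entries read)
#3 VA=0x83415EF0 (r,kernel):
  L0 @0x29[2] → 0x45007  P=1,RW=1,US=1,PS=0
  L1 @0x45[26] → 0x49007  P=1,RW=1,US=1,PS=0
  L2 @0x49[21] → 0x4A007  P=1,RW=1,US=1,PS=0
  → PA=0x4AEF0  (3 entries read)
#4 VA=0x48220D5AD (w,user):
  L0 @0x29[18] → 0x4B007  P=1,RW=1,US=1,PS=0
  L1 @0x4B[17] → 0x4F007  P=1,RW=1,US=1,PS=0
  L2 @0x4F[13] → 0x52003  P=1,RW=1,US=0,PS=0
  → PROTECTION_VIOLATION  (3 entries read)
#5 VA=0x58000064A (w,kernel):
  L0 @0x29[22] → 0x14000  P=0,RW=0,US=0,PS=0
  → PAGE_NOT_PRESENT  (1 entries read)

Entries read for #2: 3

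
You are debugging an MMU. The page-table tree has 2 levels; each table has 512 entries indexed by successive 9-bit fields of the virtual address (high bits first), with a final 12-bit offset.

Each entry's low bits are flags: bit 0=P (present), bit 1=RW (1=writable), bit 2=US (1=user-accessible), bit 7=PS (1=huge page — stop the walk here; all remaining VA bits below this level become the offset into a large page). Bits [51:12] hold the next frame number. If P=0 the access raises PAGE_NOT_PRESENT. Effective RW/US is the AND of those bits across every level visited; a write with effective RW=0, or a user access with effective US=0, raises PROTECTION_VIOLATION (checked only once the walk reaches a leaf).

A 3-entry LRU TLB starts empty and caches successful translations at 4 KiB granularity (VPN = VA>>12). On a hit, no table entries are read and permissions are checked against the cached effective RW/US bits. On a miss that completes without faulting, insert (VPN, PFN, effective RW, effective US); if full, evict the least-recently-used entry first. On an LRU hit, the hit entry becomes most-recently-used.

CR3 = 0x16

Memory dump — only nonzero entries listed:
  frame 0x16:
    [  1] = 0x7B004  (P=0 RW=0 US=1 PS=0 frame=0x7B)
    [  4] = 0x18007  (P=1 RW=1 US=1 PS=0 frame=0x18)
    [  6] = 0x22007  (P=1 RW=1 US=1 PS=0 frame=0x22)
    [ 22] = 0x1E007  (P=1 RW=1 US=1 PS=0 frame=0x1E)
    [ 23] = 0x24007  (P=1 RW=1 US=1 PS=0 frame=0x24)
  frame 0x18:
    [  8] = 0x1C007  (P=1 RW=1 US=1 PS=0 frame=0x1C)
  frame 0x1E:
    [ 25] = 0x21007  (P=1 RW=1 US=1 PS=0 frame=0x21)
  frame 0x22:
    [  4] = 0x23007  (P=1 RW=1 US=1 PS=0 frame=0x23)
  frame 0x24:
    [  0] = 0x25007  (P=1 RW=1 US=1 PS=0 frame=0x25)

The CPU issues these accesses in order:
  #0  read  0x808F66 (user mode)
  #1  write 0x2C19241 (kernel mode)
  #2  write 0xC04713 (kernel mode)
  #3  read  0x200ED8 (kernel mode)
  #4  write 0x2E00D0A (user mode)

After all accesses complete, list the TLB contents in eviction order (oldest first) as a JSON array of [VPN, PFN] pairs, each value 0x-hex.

Per-access translation:
#0 VA=0x808F66 (r,user):
  [0] read 0x16 idx=4: raw=0x18007 flags P=1 W=1 U=1 S=0
  [1] read 0x18 idx=8: raw=0x1C007 flags P=1 W=1 U=1 S=0
  ⇒ phys 0x1CF66  [2 reads]
#1 VA=0x2C19241 (w,kernel):
  [0] read 0x16 idx=22: raw=0x1E007 flags P=1 W=1 U=1 S=0
  [1] read 0x1E idx=25: raw=0x21007 flags P=1 W=1 U=1 S=0
  ⇒ phys 0x21241  [2 reads]
#2 VA=0xC04713 (w,kernel):
  [0] read 0x16 idx=6: raw=0x22007 flags P=1 W=1 U=1 S=0
  [1] read 0x22 idx=4: raw=0x23007 flags P=1 W=1 U=1 S=0
  ⇒ phys 0x23713  [2 reads]
#3 VA=0x200ED8 (r,kernel):
  [0] read 0x16 idx=1: raw=0x7B004 flags P=0 W=0 U=1 S=0
  ✗ PAGE_NOT_PRESENT  [1 reads]
#4 VA=0x2E00D0A (w,user):
  [0] read 0x16 idx=23: raw=0x24007 flags P=1 W=1 U=1 S=0
  [1] read 0x24 idx=0: raw=0x25007 flags P=1 W=1 U=1 S=0
  ⇒ phys 0x25D0A  [2 reads]

TLB: [["0x2C19", "0x21"], ["0xC04", "0x23"], ["0x2E00", "0x25"]]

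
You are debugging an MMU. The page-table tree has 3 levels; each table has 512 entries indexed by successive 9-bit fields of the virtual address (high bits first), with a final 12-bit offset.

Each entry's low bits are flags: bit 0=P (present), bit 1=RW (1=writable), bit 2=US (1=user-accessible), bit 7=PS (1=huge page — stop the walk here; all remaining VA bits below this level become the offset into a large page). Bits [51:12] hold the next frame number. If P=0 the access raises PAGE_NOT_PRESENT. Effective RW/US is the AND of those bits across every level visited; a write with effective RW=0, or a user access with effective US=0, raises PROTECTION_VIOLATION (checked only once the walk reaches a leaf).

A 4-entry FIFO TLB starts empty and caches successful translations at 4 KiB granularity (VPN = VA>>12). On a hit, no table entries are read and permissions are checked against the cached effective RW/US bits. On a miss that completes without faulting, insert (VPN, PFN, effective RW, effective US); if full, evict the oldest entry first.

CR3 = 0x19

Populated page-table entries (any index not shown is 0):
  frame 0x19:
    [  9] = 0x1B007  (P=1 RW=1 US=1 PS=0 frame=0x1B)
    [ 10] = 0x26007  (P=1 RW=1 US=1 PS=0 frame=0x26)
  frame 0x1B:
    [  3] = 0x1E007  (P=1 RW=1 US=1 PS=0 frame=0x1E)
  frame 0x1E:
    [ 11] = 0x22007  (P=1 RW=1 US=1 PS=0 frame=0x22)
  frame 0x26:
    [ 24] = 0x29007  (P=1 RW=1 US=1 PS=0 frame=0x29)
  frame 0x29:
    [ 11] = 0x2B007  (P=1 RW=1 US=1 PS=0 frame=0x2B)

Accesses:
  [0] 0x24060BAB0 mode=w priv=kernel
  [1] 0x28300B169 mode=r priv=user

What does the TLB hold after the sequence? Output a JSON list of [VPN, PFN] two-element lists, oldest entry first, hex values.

Trace:
#0 VA=0x24060BAB0 (w,kernel):
  L0 @0x19[9] → 0x1B007  P=1,RW=1,US=1,PS=0
  L1 @0x1B[3] → 0x1E007  P=1,RW=1,US=1,PS=0
  L2 @0x1E[11] → 0x22007  P=1,RW=1,US=1,PS=0
  ✓ 0x22AB0  — 3 lookups
#1 VA=0x28300B169 (r,user):
  L0 @0x19[10] → 0x26007  P=1,RW=1,US=1,PS=0
  L1 @0x26[24] → 0x29007  P=1,RW=1,US=1,PS=0
  L2 @0x29[11] → 0x2B007  P=1,RW=1,US=1,PS=0
  ✓ 0x2B169  — 3 lookups

TLB: [["0x24060B", "0x22"], ["0x28300B", "0x2B"]]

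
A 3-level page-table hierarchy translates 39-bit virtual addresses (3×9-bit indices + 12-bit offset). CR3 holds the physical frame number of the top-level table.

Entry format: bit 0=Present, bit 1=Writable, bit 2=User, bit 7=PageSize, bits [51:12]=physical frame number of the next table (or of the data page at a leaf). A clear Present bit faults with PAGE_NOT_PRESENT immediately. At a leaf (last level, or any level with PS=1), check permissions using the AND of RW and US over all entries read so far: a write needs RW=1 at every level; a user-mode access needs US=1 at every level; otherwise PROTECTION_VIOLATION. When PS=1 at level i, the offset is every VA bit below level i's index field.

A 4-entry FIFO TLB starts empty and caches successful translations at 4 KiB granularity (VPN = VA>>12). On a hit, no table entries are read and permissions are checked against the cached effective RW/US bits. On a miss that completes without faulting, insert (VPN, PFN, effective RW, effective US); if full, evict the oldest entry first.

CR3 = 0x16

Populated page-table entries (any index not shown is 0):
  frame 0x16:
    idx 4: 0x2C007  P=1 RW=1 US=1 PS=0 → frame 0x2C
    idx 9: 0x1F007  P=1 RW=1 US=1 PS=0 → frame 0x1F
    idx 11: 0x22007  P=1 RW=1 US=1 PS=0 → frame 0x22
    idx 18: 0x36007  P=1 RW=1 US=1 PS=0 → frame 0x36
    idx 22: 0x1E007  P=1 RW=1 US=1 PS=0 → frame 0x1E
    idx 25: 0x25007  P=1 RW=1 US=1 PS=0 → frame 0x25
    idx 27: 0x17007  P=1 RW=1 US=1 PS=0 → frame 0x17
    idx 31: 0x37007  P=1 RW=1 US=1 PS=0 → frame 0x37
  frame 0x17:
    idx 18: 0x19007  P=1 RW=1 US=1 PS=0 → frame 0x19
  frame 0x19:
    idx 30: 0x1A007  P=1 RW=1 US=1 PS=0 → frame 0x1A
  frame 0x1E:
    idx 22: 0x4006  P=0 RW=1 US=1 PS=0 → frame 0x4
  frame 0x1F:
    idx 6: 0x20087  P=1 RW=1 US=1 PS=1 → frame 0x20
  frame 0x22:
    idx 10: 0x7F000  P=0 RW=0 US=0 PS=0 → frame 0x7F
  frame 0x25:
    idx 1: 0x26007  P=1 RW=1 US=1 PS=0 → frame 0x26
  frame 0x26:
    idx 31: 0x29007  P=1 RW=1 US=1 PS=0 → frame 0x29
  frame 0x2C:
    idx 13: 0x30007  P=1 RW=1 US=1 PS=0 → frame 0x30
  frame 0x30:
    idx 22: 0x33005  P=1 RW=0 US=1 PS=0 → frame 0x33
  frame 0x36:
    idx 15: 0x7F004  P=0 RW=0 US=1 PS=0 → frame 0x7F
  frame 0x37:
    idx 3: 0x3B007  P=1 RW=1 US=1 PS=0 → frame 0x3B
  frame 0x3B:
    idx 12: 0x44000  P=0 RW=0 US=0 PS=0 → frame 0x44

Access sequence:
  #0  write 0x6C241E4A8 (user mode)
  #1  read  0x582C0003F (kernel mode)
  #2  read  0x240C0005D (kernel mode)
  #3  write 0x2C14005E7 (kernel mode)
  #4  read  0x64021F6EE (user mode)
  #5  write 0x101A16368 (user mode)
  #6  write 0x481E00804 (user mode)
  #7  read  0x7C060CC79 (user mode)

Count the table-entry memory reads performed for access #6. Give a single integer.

Trace:
#0 VA=0x6C241E4A8 (w,user):
  [0] read 0x16 idx=27: raw=0x17007 flags P=1 W=1 U=1 S=0
  [1] read 0x17 idx=18: raw=0x19007 flags P=1 W=1 U=1 S=0
  [2] read 0x19 idx=30: raw=0x1A007 flags P=1 W=1 U=1 S=0
  → PA=0x1A4A8  (3 entries read)
#1 VA=0x582C0003F (r,kernel):
  [0] read 0x16 idx=22: raw=0x1E007 flags P=1 W=1 U=1 S=0
  [1] read 0x1E idx=22: raw=0x4006 flags P=0 W=1 U=1 S=0
  → PAGE_NOT_PRESENT  (2 entries read)
#2 VA=0x240C0005D (r,kernel):
  [0] read 0x16 idx=9: raw=0x1F007 flags P=1 W=1 U=1 S=0
  [1] read 0x1F idx=6: raw=0x20087 flags P=1 W=1 U=1 S=1
  → PA=0x2005D (huge @L1)  (2 entries read)
#3 VA=0x2C14005E7 (w,kernel):
  [0] read 0x16 idx=11: raw=0x22007 flags P=1 W=1 U=1 S=0
  [1] read 0x22 idx=10: raw=0x7F000 flags P=0 W=0 U=0 S=0
  → PAGE_NOT_PRESENT  (2 entries read)
#4 VA=0x64021F6EE (r,user):
  [0] read 0x16 idx=25: raw=0x25007 flags P=1 W=1 U=1 S=0
  [1] read 0x25 idx=1: raw=0x26007 flags P=1 W=1 U=1 S=0
  [2] read 0x26 idx=31: raw=0x29007 flags P=1 W=1 U=1 S=0
  → PA=0x296EE  (3 entries read)
#5 VA=0x101A16368 (w,user):
  [0] read 0x16 idx=4: raw=0x2C007 flags P=1 W=1 U=1 S=0
  [1] read 0x2C idx=13: raw=0x30007 flags P=1 W=1 U=1 S=0
  [2] read 0x30 idx=22: raw=0x33005 flags P=1 W=0 U=1 S=0
  → PROTECTION_VIOLATION  (3 entries read)
#6 VA=0x481E00804 (w,user):
  [0] read 0x16 idx=18: raw=0x36007 flags P=1 W=1 U=1 S=0
  [1] read 0x36 idx=15: raw=0x7F004 flags P=0 W=0 U=1 S=0
  → PAGE_NOT_PRESENT  (2 entries read)
#7 VA=0x7C060CC79 (r,user):
  [0] read 0x16 idx=31: raw=0x37007 flags P=1 W=1 U=1 S=0
  [1] read 0x37 idx=3: raw=0x3B007 flags P=1 W=1 U=1 S=0
  [2] read 0x3B idx=12: raw=0x44000 flags P=0 W=0 U=0 S=0
  → PAGE_NOT_PRESENT  (3 entries read)

Entries read for #6: 2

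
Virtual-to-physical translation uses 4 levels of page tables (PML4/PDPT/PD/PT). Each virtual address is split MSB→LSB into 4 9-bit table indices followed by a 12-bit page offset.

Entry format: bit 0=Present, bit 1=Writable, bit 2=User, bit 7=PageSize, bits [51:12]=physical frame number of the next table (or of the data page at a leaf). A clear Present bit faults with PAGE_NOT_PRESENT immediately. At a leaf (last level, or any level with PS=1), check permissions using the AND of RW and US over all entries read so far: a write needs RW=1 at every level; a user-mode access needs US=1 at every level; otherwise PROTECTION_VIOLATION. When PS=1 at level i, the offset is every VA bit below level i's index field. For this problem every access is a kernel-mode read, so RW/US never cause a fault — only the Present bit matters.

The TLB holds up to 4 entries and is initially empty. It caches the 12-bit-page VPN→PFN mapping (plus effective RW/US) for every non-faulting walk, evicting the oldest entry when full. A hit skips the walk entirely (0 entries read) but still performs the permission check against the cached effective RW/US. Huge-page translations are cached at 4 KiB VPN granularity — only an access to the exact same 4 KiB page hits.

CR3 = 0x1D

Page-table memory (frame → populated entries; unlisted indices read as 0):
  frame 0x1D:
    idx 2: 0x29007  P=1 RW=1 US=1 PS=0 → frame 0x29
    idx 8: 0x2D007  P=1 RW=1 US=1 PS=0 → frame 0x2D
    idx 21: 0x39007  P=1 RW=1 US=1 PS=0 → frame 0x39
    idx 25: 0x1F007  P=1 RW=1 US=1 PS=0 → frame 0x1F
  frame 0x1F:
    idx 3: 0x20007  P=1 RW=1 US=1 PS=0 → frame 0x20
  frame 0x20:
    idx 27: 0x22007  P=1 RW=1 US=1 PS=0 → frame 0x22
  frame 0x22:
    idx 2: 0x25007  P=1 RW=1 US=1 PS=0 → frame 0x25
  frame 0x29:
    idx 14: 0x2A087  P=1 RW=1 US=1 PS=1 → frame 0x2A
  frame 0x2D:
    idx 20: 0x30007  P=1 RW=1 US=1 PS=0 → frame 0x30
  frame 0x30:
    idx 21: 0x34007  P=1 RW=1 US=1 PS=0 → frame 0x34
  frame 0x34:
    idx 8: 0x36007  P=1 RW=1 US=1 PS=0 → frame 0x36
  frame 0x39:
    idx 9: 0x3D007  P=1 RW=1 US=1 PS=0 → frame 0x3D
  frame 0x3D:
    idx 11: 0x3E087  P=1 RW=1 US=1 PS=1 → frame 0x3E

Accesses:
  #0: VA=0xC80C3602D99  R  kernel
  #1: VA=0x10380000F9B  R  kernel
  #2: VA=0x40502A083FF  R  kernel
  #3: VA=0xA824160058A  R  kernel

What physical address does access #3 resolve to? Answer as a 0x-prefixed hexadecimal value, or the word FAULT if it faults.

Walk each access:
#0 VA=0xC80C3602D99 (r,kernel):
  [0] read 0x1D idx=25: raw=0x1F007 flags P=1 W=1 U=1 S=0
  [1] read 0x1F idx=3: raw=0x20007 flags P=1 W=1 U=1 S=0
  [2] read 0x20 idx=27: raw=0x22007 flags P=1 W=1 U=1 S=0
  [3] read 0x22 idx=2: raw=0x25007 flags P=1 W=1 U=1 S=0
  → PA=0x25D99  (4 entries read)
#1 VA=0x10380000F9B (r,kernel):
  [0] read 0x1D idx=2: raw=0x29007 flags P=1 W=1 U=1 S=0
  [1] read 0x29 idx=14: raw=0x2A087 flags P=1 W=1 U=1 S=1
  → PA=0x2AF9B (huge @L1)  (2 entries read)
#2 VA=0x40502A083FF (r,kernel):
  [0] read 0x1D idx=8: raw=0x2D007 flags P=1 W=1 U=1 S=0
  [1] read 0x2D idx=20: raw=0x30007 flags P=1 W=1 U=1 S=0
  [2] read 0x30 idx=21: raw=0x34007 flags P=1 W=1 U=1 S=0
  [3] read 0x34 idx=8: raw=0x36007 flags P=1 W=1 U=1 S=0
  → PA=0x363FF  (4 entries read)
#3 VA=0xA824160058A (r,kernel):
  [0] read 0x1D idx=21: raw=0x39007 flags P=1 W=1 U=1 S=0
  [1] read 0x39 idx=9: raw=0x3D007 flags P=1 W=1 U=1 S=0
  [2] read 0x3D idx=11: raw=0x3E087 flags P=1 W=1 U=1 S=1
  → PA=0x3E58A (huge @L2)  (3 entries read)

Access #3 PA: 0x3E58A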